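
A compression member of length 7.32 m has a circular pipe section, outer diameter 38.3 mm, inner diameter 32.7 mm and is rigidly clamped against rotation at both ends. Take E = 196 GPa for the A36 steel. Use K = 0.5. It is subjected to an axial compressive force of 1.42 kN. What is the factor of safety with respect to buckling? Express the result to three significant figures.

d_o = 38.3 mm, d_i = 32.7 mm
I = π(d_o⁴ − d_i⁴)/64 = π(38.3⁴ − 32.70⁴)/64 = 4.950×10^4 mm⁴
I = 4.950×10^4 mm⁴ = 4.950×10^-8 m⁴
Effective length L_e = K·L = 0.5 × 7.32 = 3.660 m
P_cr = π²EI / L_e² = π² × 196×10⁹ × 4.950×10^-8 / 3.660² = 7.148×10^3 N
Factor of safety n = P_cr / P = 7.1481 / 1.42 = 5.03

n ≈ 5.03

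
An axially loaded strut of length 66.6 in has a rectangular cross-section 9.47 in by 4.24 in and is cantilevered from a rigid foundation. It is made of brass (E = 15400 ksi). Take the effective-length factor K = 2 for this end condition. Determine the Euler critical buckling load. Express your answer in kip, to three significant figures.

P_cr ≈ 515 kip

Buckling occurs about the weak axis: I_min = h·b³/12 with b = 4.24 in (the shorter side).
I_min = 9.47×4.24³/12 = 60.15 in⁴
Effective length L_e = K·L = 2 × 66.6 = 133.2 in
P_cr = π²EI / L_e² = π² × 15400×10³ × 60.15 / 133.2² = 5.153×10^5 lb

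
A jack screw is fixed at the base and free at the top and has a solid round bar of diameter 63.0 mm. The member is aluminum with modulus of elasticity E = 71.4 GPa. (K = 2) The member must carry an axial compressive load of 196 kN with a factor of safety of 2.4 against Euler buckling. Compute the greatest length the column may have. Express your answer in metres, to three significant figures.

L_max ≈ 0.538 m

I = πd⁴/64 = π×63.0⁴/64 = 7.733×10^5 mm⁴
I = 7.733×10^-7 m⁴
Required critical load P_cr = n·P = 2.4 × 196 = 470.4 kN = 4.704×10^5 N
From P_cr = π²EI/(K·L)²:  L = (1/K)·√(π²EI/P_cr) = (1/2)·√(π²×7.14×10^10×7.733×10^-7/4.704×10^5)
L = 0.538 m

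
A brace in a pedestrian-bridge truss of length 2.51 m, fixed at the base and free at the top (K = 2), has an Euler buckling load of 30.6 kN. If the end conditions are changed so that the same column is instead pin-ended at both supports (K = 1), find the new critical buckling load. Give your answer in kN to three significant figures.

P_cr ≈ 122 kN

P_cr ∝ 1/K², so P_cr,new = P_cr,old × (K_old/K_new)² = 30.6 × (2/1)²
= 30.6 × 4.000 = 122 kN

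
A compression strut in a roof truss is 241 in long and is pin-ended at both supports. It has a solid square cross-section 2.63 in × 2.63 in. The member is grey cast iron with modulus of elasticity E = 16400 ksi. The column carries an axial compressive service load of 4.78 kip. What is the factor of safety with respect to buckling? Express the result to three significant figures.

I = a⁴/12 = 2.63⁴/12 = 3.987 in⁴
Effective length L_e = K·L = 1 × 241 = 241.0 in
P_cr = π²EI / L_e² = π² × 16400×10³ × 3.987 / 241.0² = 1.111×10^4 lb
Factor of safety n = P_cr / P = 11.111 / 4.78 = 2.32

n ≈ 2.32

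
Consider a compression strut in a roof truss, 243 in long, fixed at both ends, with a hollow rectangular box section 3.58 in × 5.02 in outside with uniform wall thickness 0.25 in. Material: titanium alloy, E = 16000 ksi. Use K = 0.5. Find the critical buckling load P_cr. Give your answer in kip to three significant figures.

P_cr ≈ 87.6 kip

Inner dimensions: h_i = 5.02 − 2×0.25 = 4.520 in, b_i = 3.58 − 2×0.25 = 3.080 in
Weak-axis I_min = (h_o·b_o³ − h_i·b_i³)/12 with b_o = 3.58, b_i = 3.080 in (shorter outer/inner sides).
I_min = (5.02×3.58³ − 4.520×3.080³)/12 = 8.189 in⁴
Effective length L_e = K·L = 0.5 × 243 = 121.5 in
P_cr = π²EI / L_e² = π² × 16000×10³ × 8.189 / 121.5² = 8.760×10^4 lb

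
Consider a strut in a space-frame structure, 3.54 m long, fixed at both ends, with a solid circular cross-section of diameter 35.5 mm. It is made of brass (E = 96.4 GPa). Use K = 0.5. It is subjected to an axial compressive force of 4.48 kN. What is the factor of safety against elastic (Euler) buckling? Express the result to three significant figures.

n ≈ 5.28

I = πd⁴/64 = π×35.5⁴/64 = 7.796×10^4 mm⁴
I = 7.796×10^4 mm⁴ = 7.796×10^-8 m⁴
Effective length L_e = K·L = 0.5 × 3.54 = 1.770 m
P_cr = π²EI / L_e² = π² × 96.4×10⁹ × 7.796×10^-8 / 1.770² = 2.368×10^4 N
Factor of safety n = P_cr / P = 23.676 / 4.48 = 5.28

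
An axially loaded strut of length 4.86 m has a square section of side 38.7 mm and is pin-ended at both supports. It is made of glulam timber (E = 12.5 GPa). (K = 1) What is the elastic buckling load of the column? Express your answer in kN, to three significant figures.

I = a⁴/12 = 38.7⁴/12 = 1.869×10^5 mm⁴
I = 1.869×10^5 mm⁴ = 1.869×10^-7 m⁴
Effective length L_e = K·L = 1 × 4.86 = 4.860 m
P_cr = π²EI / L_e² = π² × 12.5×10⁹ × 1.869×10^-7 / 4.860² = 976.3 N

P_cr ≈ 0.976 kN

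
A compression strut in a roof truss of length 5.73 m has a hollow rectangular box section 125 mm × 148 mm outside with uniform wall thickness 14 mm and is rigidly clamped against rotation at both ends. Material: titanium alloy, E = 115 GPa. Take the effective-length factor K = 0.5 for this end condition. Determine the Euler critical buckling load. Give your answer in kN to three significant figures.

Inner dimensions: h_i = 148 − 2×14 = 120.0 mm, b_i = 125 − 2×14 = 97.00 mm
Weak-axis I_min = (h_o·b_o³ − h_i·b_i³)/12 with b_o = 125, b_i = 97.00 mm (shorter outer/inner sides).
I_min = (148×125³ − 120.0×97.00³)/12 = 1.496×10^7 mm⁴
I = 1.496×10^7 mm⁴ = 1.496×10^-5 m⁴
Effective length L_e = K·L = 0.5 × 5.73 = 2.865 m
P_cr = π²EI / L_e² = π² × 115×10⁹ × 1.496×10^-5 / 2.865² = 2.069×10^6 N

P_cr ≈ 2070 kN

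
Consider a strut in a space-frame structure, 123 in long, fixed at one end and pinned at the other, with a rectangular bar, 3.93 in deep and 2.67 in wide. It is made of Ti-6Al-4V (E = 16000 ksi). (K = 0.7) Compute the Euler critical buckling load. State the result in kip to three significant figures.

P_cr ≈ 133 kip

Buckling occurs about the weak axis: I_min = h·b³/12 with b = 2.67 in (the shorter side).
I_min = 3.93×2.67³/12 = 6.234 in⁴
Effective length L_e = K·L = 0.7 × 123 = 86.10 in
P_cr = π²EI / L_e² = π² × 16000×10³ × 6.234 / 86.10² = 1.328×10^5 lb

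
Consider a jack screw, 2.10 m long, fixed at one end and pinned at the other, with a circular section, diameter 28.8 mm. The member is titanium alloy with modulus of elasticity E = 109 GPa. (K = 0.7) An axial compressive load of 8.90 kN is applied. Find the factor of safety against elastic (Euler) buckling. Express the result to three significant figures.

I = πd⁴/64 = π×28.8⁴/64 = 3.377×10^4 mm⁴
I = 3.377×10^4 mm⁴ = 3.377×10^-8 m⁴
Effective length L_e = K·L = 0.7 × 2.10 = 1.470 m
P_cr = π²EI / L_e² = π² × 109×10⁹ × 3.377×10^-8 / 1.470² = 1.681×10^4 N
Factor of safety n = P_cr / P = 16.812 / 8.90 = 1.89

n ≈ 1.89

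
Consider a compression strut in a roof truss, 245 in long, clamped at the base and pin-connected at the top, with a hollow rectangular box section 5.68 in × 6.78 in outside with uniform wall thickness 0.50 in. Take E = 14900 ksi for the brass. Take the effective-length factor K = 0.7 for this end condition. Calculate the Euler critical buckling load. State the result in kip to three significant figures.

P_cr ≈ 271 kip

Inner dimensions: h_i = 6.78 − 2×0.50 = 5.780 in, b_i = 5.68 − 2×0.50 = 4.680 in
Weak-axis I_min = (h_o·b_o³ − h_i·b_i³)/12 with b_o = 5.68, b_i = 4.680 in (shorter outer/inner sides).
I_min = (6.78×5.68³ − 5.780×4.680³)/12 = 54.16 in⁴
Effective length L_e = K·L = 0.7 × 245 = 171.5 in
P_cr = π²EI / L_e² = π² × 14900×10³ × 54.16 / 171.5² = 2.708×10^5 lb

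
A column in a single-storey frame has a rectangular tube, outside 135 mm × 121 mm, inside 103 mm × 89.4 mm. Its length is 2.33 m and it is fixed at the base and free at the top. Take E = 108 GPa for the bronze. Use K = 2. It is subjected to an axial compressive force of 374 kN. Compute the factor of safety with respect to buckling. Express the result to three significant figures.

Weak-axis I_min = (h_o·b_o³ − h_i·b_i³)/12 with b_o = 121, b_i = 89.40 mm (shorter outer/inner sides).
I_min = (135×121³ − 103.0×89.40³)/12 = 1.380×10^7 mm⁴
I = 1.380×10^7 mm⁴ = 1.380×10^-5 m⁴
Effective length L_e = K·L = 2 × 2.33 = 4.660 m
P_cr = π²EI / L_e² = π² × 108×10⁹ × 1.380×10^-5 / 4.660² = 6.772×10^5 N
Factor of safety n = P_cr / P = 677.24 / 374 = 1.81

n ≈ 1.81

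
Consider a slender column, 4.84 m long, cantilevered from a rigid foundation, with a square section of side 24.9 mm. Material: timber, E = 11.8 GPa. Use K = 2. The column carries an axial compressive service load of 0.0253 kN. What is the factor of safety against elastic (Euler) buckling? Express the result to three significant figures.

n ≈ 1.57

I = a⁴/12 = 24.9⁴/12 = 3.203×10^4 mm⁴
I = 3.203×10^4 mm⁴ = 3.203×10^-8 m⁴
Effective length L_e = K·L = 2 × 4.84 = 9.680 m
P_cr = π²EI / L_e² = π² × 11.8×10⁹ × 3.203×10^-8 / 9.680² = 39.82 N
Factor of safety n = P_cr / P = 0.039815 / 0.0253 = 1.57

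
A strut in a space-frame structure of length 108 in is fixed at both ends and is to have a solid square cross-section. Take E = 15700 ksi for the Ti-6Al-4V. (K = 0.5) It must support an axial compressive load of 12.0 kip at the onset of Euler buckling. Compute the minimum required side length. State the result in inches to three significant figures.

L_e = K·L = 0.5 × 108 = 54.00 in
Required I = P_cr·L_e²/(π²E) = 1.200×10^4 × 54.00² / (π² × 1.57×10^7) = 0.2258 in⁴
Solid square: I = a⁴/12  ⇒  a = (12I)^(1/4) = (12×0.2258)^(1/4) = 1.28 in

a ≈ 1.28 in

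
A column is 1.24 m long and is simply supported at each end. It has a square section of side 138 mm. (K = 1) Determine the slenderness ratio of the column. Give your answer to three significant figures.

For a square r = a/√12 = 138/√12 = 39.84 mm
L_e = K·L = 1 × 1.24 m = 1.240 m = 1240.0 mm
λ = L_e / r_min = 1240.0 / 39.84 = 31.1

λ ≈ 31.1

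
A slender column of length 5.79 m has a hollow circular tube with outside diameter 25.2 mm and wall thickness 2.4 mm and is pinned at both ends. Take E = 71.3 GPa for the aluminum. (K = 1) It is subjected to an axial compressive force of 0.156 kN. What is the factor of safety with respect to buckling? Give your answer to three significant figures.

n ≈ 1.52

Inner diameter d_i = 25.2 − 2×2.4 = 20.40 mm
I = π(d_o⁴ − d_i⁴)/64 = π(25.2⁴ − 20.40⁴)/64 = 1.129×10^4 mm⁴
I = 1.129×10^4 mm⁴ = 1.129×10^-8 m⁴
Effective length L_e = K·L = 1 × 5.79 = 5.790 m
P_cr = π²EI / L_e² = π² × 71.3×10⁹ × 1.129×10^-8 / 5.790² = 237.1 N
Factor of safety n = P_cr / P = 0.23708 / 0.156 = 1.52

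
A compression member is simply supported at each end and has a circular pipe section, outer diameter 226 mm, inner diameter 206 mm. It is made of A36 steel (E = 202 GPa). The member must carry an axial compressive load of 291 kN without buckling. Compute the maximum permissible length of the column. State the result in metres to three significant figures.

d_o = 226 mm, d_i = 206 mm
I = π(d_o⁴ − d_i⁴)/64 = π(226⁴ − 206.0⁴)/64 = 3.966×10^7 mm⁴
I = 3.966×10^-5 m⁴
At the buckling limit P_cr = P = 2.910×10^5 N
From P_cr = π²EI/(K·L)²:  L = (1/K)·√(π²EI/P_cr) = (1/1)·√(π²×2.02×10^11×3.966×10^-5/2.910×10^5)
L = 16.5 m

L_max ≈ 16.5 m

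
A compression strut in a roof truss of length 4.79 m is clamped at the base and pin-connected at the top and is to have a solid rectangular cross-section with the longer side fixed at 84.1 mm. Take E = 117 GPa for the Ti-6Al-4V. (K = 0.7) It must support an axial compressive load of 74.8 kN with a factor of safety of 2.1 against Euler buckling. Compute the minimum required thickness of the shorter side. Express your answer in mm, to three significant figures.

b ≈ 60.2 mm

Required P_cr = n·P = 2.1 × 74.8 = 157.1 kN
L_e = K·L = 0.7 × 4.79 = 3.353 m
Required I = P_cr·L_e²/(π²E) = 1.571×10^5 × 3.353² / (π² × 1.17×10^11) = 1.529×10^-6 m⁴
I_req = 1.529×10^6 mm⁴
Rectangle, weak axis: I_min = h·b³/12 with h = 84.1 mm fixed  ⇒  b = (12I/h)^(1/3) = 60.2 mm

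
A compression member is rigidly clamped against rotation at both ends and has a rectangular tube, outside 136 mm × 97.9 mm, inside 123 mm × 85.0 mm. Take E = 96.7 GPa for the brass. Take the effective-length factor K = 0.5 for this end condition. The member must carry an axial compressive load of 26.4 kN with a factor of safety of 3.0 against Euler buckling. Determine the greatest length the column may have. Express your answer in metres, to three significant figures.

Weak-axis I_min = (h_o·b_o³ − h_i·b_i³)/12 with b_o = 97.9, b_i = 85.00 mm (shorter outer/inner sides).
I_min = (136×97.9³ − 123.0×85.00³)/12 = 4.339×10^6 mm⁴
I = 4.339×10^-6 m⁴
Required critical load P_cr = n·P = 3.0 × 26.4 = 79.20 kN = 7.920×10^4 N
From P_cr = π²EI/(K·L)²:  L = (1/K)·√(π²EI/P_cr) = (1/0.5)·√(π²×9.67×10^10×4.339×10^-6/7.920×10^4)
L = 14.5 m

L_max ≈ 14.5 m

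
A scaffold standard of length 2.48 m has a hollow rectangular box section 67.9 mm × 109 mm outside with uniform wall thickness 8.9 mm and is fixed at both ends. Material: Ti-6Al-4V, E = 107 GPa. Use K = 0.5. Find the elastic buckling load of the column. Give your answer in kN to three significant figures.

Inner dimensions: h_i = 109 − 2×8.9 = 91.20 mm, b_i = 67.9 − 2×8.9 = 50.10 mm
Weak-axis I_min = (h_o·b_o³ − h_i·b_i³)/12 with b_o = 67.9, b_i = 50.10 mm (shorter outer/inner sides).
I_min = (109×67.9³ − 91.20×50.10³)/12 = 1.888×10^6 mm⁴
I = 1.888×10^6 mm⁴ = 1.888×10^-6 m⁴
Effective length L_e = K·L = 0.5 × 2.48 = 1.240 m
P_cr = π²EI / L_e² = π² × 107×10⁹ × 1.888×10^-6 / 1.240² = 1.297×10^6 N

P_cr ≈ 1300 kN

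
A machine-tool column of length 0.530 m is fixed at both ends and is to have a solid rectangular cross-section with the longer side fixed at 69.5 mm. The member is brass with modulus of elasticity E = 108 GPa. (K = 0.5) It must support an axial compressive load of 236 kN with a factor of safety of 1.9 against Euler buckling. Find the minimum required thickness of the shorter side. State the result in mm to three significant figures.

Required P_cr = n·P = 1.9 × 236 = 448.4 kN
L_e = K·L = 0.5 × 0.530 = 0.2650 m
Required I = P_cr·L_e²/(π²E) = 4.484×10^5 × 0.2650² / (π² × 1.08×10^11) = 2.954×10^-8 m⁴
I_req = 2.954×10^4 mm⁴
Rectangle, weak axis: I_min = h·b³/12 with h = 69.5 mm fixed  ⇒  b = (12I/h)^(1/3) = 17.2 mm

b ≈ 17.2 mm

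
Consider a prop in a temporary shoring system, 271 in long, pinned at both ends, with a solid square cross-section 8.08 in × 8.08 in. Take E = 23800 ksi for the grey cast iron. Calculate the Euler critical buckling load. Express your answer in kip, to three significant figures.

P_cr ≈ 1140 kip

I = a⁴/12 = 8.08⁴/12 = 355.2 in⁴
Effective length L_e = K·L = 1 × 271 = 271.0 in
P_cr = π²EI / L_e² = π² × 23800×10³ × 355.2 / 271.0² = 1.136×10^6 lb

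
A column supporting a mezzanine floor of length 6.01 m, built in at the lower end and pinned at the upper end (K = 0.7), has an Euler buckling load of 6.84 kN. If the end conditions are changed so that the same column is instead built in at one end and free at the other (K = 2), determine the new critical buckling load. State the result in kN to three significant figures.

P_cr ≈ 0.838 kN

P_cr ∝ 1/K², so P_cr,new = P_cr,old × (K_old/K_new)² = 6.84 × (0.7/2)²
= 6.84 × 0.1225 = 0.838 kN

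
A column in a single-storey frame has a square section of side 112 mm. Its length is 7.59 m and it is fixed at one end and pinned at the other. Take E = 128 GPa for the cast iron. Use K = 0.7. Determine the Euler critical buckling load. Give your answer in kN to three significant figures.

I = a⁴/12 = 112⁴/12 = 1.311×10^7 mm⁴
I = 1.311×10^7 mm⁴ = 1.311×10^-5 m⁴
Effective length L_e = K·L = 0.7 × 7.59 = 5.313 m
P_cr = π²EI / L_e² = π² × 128×10⁹ × 1.311×10^-5 / 5.313² = 5.868×10^5 N

P_cr ≈ 587 kN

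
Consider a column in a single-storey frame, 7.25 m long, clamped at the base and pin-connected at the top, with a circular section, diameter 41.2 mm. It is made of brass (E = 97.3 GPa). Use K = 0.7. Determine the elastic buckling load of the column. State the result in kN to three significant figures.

P_cr ≈ 5.27 kN

I = πd⁴/64 = π×41.2⁴/64 = 1.414×10^5 mm⁴
I = 1.414×10^5 mm⁴ = 1.414×10^-7 m⁴
Effective length L_e = K·L = 0.7 × 7.25 = 5.075 m
P_cr = π²EI / L_e² = π² × 97.3×10⁹ × 1.414×10^-7 / 5.075² = 5.274×10^3 N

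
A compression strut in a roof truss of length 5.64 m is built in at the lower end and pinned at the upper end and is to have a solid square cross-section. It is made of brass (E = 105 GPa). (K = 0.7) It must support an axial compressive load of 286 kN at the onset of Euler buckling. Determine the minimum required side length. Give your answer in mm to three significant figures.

a ≈ 84.8 mm

L_e = K·L = 0.7 × 5.64 = 3.948 m
Required I = P_cr·L_e²/(π²E) = 2.860×10^5 × 3.948² / (π² × 1.05×10^11) = 4.302×10^-6 m⁴
I_req = 4.302×10^6 mm⁴
Solid square: I = a⁴/12  ⇒  a = (12I)^(1/4) = (12×4.302×10^6)^(1/4) = 84.8 mm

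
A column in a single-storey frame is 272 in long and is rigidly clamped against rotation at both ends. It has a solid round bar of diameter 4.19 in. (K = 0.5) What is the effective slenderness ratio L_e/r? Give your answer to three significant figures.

λ ≈ 130

For a solid circle r = d/4 = 4.19/4 = 1.048 in
L_e = K·L = 0.5 × 272 = 136.0 in
λ = L_e / r_min = 136.00 / 1.048 = 130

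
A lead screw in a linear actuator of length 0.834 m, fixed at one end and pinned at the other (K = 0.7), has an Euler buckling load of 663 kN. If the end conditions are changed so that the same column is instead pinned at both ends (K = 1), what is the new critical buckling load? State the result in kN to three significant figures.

P_cr ∝ 1/K², so P_cr,new = P_cr,old × (K_old/K_new)² = 663 × (0.7/1)²
= 663 × 0.4900 = 325 kN

P_cr ≈ 325 kN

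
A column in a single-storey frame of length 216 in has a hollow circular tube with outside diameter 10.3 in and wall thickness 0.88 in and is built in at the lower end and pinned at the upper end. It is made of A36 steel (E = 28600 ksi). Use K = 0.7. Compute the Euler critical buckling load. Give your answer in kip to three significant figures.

P_cr ≈ 3600 kip

Inner diameter d_i = 10.3 − 2×0.88 = 8.540 in
I = π(d_o⁴ − d_i⁴)/64 = π(10.3⁴ − 8.540⁴)/64 = 291.4 in⁴
Effective length L_e = K·L = 0.7 × 216 = 151.2 in
P_cr = π²EI / L_e² = π² × 28600×10³ × 291.4 / 151.2² = 3.598×10^6 lb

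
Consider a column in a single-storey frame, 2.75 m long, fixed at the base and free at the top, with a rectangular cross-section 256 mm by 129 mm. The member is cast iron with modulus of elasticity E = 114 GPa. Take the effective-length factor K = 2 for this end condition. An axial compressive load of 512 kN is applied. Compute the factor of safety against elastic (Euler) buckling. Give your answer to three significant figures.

Buckling occurs about the weak axis: I_min = h·b³/12 with b = 129 mm (the shorter side).
I_min = 256×129³/12 = 4.580×10^7 mm⁴
I = 4.580×10^7 mm⁴ = 4.580×10^-5 m⁴
Effective length L_e = K·L = 2 × 2.75 = 5.500 m
P_cr = π²EI / L_e² = π² × 114×10⁹ × 4.580×10^-5 / 5.500² = 1.703×10^6 N
Factor of safety n = P_cr / P = 1703.4 / 512 = 3.33

n ≈ 3.33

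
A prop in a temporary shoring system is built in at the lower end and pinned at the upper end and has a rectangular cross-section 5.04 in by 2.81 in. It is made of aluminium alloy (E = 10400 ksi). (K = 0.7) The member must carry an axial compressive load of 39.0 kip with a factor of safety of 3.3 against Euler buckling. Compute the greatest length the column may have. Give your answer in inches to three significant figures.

L_max ≈ 123 in

Buckling occurs about the weak axis: I_min = h·b³/12 with b = 2.81 in (the shorter side).
I_min = 5.04×2.81³/12 = 9.319 in⁴
Required critical load P_cr = n·P = 3.3 × 39.0 = 128.7 kip = 1.287×10^5 lb
From P_cr = π²EI/(K·L)²:  L = (1/K)·√(π²EI/P_cr) = (1/0.7)·√(π²×1.04×10^7×9.319/1.287×10^5)
L = 123 in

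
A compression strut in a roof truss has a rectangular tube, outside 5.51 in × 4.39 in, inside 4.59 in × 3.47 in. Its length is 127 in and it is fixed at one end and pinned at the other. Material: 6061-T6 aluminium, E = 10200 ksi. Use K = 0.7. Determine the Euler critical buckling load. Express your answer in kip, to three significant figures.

P_cr ≈ 291 kip

Weak-axis I_min = (h_o·b_o³ − h_i·b_i³)/12 with b_o = 4.39, b_i = 3.470 in (shorter outer/inner sides).
I_min = (5.51×4.39³ − 4.590×3.470³)/12 = 22.87 in⁴
Effective length L_e = K·L = 0.7 × 127 = 88.90 in
P_cr = π²EI / L_e² = π² × 10200×10³ × 22.87 / 88.90² = 2.913×10^5 lb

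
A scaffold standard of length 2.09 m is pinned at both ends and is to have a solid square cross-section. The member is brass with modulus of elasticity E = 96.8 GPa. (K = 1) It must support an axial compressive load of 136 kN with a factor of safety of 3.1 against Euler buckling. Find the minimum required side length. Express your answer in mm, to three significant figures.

a ≈ 69.4 mm

Required P_cr = n·P = 3.1 × 136 = 421.6 kN
L_e = K·L = 1 × 2.09 = 2.090 m
Required I = P_cr·L_e²/(π²E) = 4.216×10^5 × 2.090² / (π² × 9.68×10^10) = 1.928×10^-6 m⁴
I_req = 1.928×10^6 mm⁴
Solid square: I = a⁴/12  ⇒  a = (12I)^(1/4) = (12×1.928×10^6)^(1/4) = 69.4 mm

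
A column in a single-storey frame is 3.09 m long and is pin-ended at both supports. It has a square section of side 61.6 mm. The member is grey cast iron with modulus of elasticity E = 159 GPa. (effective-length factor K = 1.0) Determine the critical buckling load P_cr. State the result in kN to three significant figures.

P_cr ≈ 197 kN

I = a⁴/12 = 61.6⁴/12 = 1.200×10^6 mm⁴
I = 1.200×10^6 mm⁴ = 1.200×10^-6 m⁴
Effective length L_e = K·L = 1 × 3.09 = 3.090 m
P_cr = π²EI / L_e² = π² × 159×10⁹ × 1.200×10^-6 / 3.090² = 1.972×10^5 N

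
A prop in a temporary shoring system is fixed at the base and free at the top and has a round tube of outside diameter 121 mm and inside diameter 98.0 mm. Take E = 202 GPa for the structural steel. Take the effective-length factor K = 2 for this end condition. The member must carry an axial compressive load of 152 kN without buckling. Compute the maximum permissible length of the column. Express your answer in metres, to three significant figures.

L_max ≈ 4.43 m

d_o = 121 mm, d_i = 98.0 mm
I = π(d_o⁴ − d_i⁴)/64 = π(121⁴ − 98.00⁴)/64 = 5.995×10^6 mm⁴
I = 5.995×10^-6 m⁴
At the buckling limit P_cr = P = 1.520×10^5 N
From P_cr = π²EI/(K·L)²:  L = (1/K)·√(π²EI/P_cr) = (1/2)·√(π²×2.02×10^11×5.995×10^-6/1.520×10^5)
L = 4.43 m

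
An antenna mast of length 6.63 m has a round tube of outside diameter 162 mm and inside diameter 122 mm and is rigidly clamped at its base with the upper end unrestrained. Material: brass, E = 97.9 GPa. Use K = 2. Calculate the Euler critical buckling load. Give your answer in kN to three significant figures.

d_o = 162 mm, d_i = 122 mm
I = π(d_o⁴ − d_i⁴)/64 = π(162⁴ − 122.0⁴)/64 = 2.293×10^7 mm⁴
I = 2.293×10^7 mm⁴ = 2.293×10^-5 m⁴
Effective length L_e = K·L = 2 × 6.63 = 13.26 m
P_cr = π²EI / L_e² = π² × 97.9×10⁹ × 2.293×10^-5 / 13.26² = 1.260×10^5 N

P_cr ≈ 126 kN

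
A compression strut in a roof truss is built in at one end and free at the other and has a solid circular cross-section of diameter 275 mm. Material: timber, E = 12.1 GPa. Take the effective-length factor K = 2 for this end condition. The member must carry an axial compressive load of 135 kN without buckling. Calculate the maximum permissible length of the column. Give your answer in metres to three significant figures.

I = πd⁴/64 = π×275⁴/64 = 2.807×10^8 mm⁴
I = 2.807×10^-4 m⁴
At the buckling limit P_cr = P = 1.350×10^5 N
From P_cr = π²EI/(K·L)²:  L = (1/K)·√(π²EI/P_cr) = (1/2)·√(π²×1.21×10^10×2.807×10^-4/1.350×10^5)
L = 7.88 m

L_max ≈ 7.88 m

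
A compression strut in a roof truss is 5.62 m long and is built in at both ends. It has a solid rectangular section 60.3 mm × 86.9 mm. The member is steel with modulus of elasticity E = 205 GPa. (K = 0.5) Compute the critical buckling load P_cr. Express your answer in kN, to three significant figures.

Buckling occurs about the weak axis: I_min = h·b³/12 with b = 60.3 mm (the shorter side).
I_min = 86.9×60.3³/12 = 1.588×10^6 mm⁴
I = 1.588×10^6 mm⁴ = 1.588×10^-6 m⁴
Effective length L_e = K·L = 0.5 × 5.62 = 2.810 m
P_cr = π²EI / L_e² = π² × 205×10⁹ × 1.588×10^-6 / 2.810² = 4.068×10^5 N

P_cr ≈ 407 kN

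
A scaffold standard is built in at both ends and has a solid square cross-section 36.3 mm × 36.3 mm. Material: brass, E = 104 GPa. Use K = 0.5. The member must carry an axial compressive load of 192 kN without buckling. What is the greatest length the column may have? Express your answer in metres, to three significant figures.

L_max ≈ 1.76 m

I = a⁴/12 = 36.3⁴/12 = 1.447×10^5 mm⁴
I = 1.447×10^-7 m⁴
At the buckling limit P_cr = P = 1.920×10^5 N
From P_cr = π²EI/(K·L)²:  L = (1/K)·√(π²EI/P_cr) = (1/0.5)·√(π²×1.04×10^11×1.447×10^-7/1.920×10^5)
L = 1.76 m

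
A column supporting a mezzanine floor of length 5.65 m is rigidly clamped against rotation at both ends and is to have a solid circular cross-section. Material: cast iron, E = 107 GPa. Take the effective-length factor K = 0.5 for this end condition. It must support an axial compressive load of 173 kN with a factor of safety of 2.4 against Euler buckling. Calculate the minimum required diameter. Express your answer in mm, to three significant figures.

d ≈ 89.4 mm

Required P_cr = n·P = 2.4 × 173 = 415.2 kN
L_e = K·L = 0.5 × 5.65 = 2.825 m
Required I = P_cr·L_e²/(π²E) = 4.152×10^5 × 2.825² / (π² × 1.07×10^11) = 3.138×10^-6 m⁴
I_req = 3.138×10^6 mm⁴
Solid circle: I = πd⁴/64  ⇒  d = (64I/π)^(1/4) = (64×3.138×10^6/π)^(1/4) = 89.4 mm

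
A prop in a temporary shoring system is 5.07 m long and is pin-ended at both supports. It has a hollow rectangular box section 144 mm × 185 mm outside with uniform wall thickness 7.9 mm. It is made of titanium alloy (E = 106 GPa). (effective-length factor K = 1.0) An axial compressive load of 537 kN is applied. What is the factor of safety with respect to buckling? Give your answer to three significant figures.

Inner dimensions: h_i = 185 − 2×7.9 = 169.2 mm, b_i = 144 − 2×7.9 = 128.2 mm
Weak-axis I_min = (h_o·b_o³ − h_i·b_i³)/12 with b_o = 144, b_i = 128.2 mm (shorter outer/inner sides).
I_min = (185×144³ − 169.2×128.2³)/12 = 1.633×10^7 mm⁴
I = 1.633×10^7 mm⁴ = 1.633×10^-5 m⁴
Effective length L_e = K·L = 1 × 5.07 = 5.070 m
P_cr = π²EI / L_e² = π² × 106×10⁹ × 1.633×10^-5 / 5.070² = 6.644×10^5 N
Factor of safety n = P_cr / P = 664.43 / 537 = 1.24

n ≈ 1.24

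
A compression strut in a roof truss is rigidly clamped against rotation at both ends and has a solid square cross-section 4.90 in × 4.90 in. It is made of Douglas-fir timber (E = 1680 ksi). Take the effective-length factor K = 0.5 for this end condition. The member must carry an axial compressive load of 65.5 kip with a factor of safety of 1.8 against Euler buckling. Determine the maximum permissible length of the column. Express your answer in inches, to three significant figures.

I = a⁴/12 = 4.90⁴/12 = 48.04 in⁴
Required critical load P_cr = n·P = 1.8 × 65.5 = 117.9 kip = 1.179×10^5 lb
From P_cr = π²EI/(K·L)²:  L = (1/K)·√(π²EI/P_cr) = (1/0.5)·√(π²×1.68×10^6×48.04/1.179×10^5)
L = 164 in

L_max ≈ 164 in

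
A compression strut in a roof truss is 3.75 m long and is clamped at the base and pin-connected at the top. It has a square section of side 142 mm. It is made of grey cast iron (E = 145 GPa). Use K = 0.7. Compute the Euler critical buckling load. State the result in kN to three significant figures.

P_cr ≈ 7040 kN

I = a⁴/12 = 142⁴/12 = 3.388×10^7 mm⁴
I = 3.388×10^7 mm⁴ = 3.388×10^-5 m⁴
Effective length L_e = K·L = 0.7 × 3.75 = 2.625 m
P_cr = π²EI / L_e² = π² × 145×10⁹ × 3.388×10^-5 / 2.625² = 7.037×10^6 N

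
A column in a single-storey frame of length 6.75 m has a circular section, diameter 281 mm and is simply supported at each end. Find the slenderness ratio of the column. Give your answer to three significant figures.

λ ≈ 96.1

For a solid circle r = d/4 = 281/4 = 70.25 mm
L_e = K·L = 1 × 6.75 m = 6.750 m = 6750.0 mm
λ = L_e / r_min = 6750.0 / 70.25 = 96.1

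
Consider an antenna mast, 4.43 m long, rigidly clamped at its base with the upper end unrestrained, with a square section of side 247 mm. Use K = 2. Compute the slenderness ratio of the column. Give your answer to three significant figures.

λ ≈ 124

For a square r = a/√12 = 247/√12 = 71.30 mm
L_e = K·L = 2 × 4.43 m = 8.860 m = 8860.0 mm
λ = L_e / r_min = 8860.0 / 71.30 = 124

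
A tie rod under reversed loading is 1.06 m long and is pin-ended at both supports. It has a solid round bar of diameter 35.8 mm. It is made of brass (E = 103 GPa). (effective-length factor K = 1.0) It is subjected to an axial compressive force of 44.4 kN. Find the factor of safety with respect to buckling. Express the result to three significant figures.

n ≈ 1.64

I = πd⁴/64 = π×35.8⁴/64 = 8.063×10^4 mm⁴
I = 8.063×10^4 mm⁴ = 8.063×10^-8 m⁴
Effective length L_e = K·L = 1 × 1.06 = 1.060 m
P_cr = π²EI / L_e² = π² × 103×10⁹ × 8.063×10^-8 / 1.060² = 7.295×10^4 N
Factor of safety n = P_cr / P = 72.950 / 44.4 = 1.64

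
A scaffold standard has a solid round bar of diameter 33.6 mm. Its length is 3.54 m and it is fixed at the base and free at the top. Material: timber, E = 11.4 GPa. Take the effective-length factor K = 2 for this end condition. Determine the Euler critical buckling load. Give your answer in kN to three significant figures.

P_cr ≈ 0.140 kN

I = πd⁴/64 = π×33.6⁴/64 = 6.256×10^4 mm⁴
I = 6.256×10^4 mm⁴ = 6.256×10^-8 m⁴
Effective length L_e = K·L = 2 × 3.54 = 7.080 m
P_cr = π²EI / L_e² = π² × 11.4×10⁹ × 6.256×10^-8 / 7.080² = 140.4 N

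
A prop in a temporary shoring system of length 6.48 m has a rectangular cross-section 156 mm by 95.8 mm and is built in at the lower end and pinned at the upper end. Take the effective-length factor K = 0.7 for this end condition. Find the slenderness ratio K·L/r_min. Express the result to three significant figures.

Buckling occurs about the weak axis: I_min = h·b³/12 with b = 95.8 mm (the shorter side).
I_min = 156×95.8³/12 = 1.143×10^7 mm⁴
A = 1.494×10^4 mm²;  r_min = √(I/A) = √(1.143×10^7/1.494×10^4) = 27.66 mm
L_e = K·L = 0.7 × 6.48 m = 4.536 m = 4536.0 mm
λ = L_e / r_min = 4536.0 / 27.66 = 164

λ ≈ 164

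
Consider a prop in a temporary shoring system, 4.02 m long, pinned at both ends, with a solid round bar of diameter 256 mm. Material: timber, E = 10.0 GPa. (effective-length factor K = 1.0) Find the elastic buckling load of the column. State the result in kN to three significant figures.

I = πd⁴/64 = π×256⁴/64 = 2.108×10^8 mm⁴
I = 2.108×10^8 mm⁴ = 2.108×10^-4 m⁴
Effective length L_e = K·L = 1 × 4.02 = 4.020 m
P_cr = π²EI / L_e² = π² × 10.0×10⁹ × 2.108×10^-4 / 4.020² = 1.288×10^6 N

P_cr ≈ 1290 kN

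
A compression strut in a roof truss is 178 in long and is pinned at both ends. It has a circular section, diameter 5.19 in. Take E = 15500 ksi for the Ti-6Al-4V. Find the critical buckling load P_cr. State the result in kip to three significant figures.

I = πd⁴/64 = π×5.19⁴/64 = 35.62 in⁴
Effective length L_e = K·L = 1 × 178 = 178.0 in
P_cr = π²EI / L_e² = π² × 15500×10³ × 35.62 / 178.0² = 1.720×10^5 lb

P_cr ≈ 172 kip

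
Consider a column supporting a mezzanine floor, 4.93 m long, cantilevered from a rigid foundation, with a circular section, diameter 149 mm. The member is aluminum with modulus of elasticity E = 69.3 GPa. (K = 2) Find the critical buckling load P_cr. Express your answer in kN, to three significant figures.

P_cr ≈ 170 kN

I = πd⁴/64 = π×149⁴/64 = 2.419×10^7 mm⁴
I = 2.419×10^7 mm⁴ = 2.419×10^-5 m⁴
Effective length L_e = K·L = 2 × 4.93 = 9.860 m
P_cr = π²EI / L_e² = π² × 69.3×10⁹ × 2.419×10^-5 / 9.860² = 1.702×10^5 N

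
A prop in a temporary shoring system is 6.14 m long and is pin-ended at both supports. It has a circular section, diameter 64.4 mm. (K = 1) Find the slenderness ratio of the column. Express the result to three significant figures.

λ ≈ 381

For a solid circle r = d/4 = 64.4/4 = 16.10 mm
L_e = K·L = 1 × 6.14 m = 6.140 m = 6140.0 mm
λ = L_e / r_min = 6140.0 / 16.10 = 381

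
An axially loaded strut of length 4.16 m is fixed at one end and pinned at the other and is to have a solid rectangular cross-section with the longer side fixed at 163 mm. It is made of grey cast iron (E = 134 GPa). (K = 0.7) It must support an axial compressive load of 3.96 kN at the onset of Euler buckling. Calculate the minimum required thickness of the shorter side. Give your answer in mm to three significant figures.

L_e = K·L = 0.7 × 4.16 = 2.912 m
Required I = P_cr·L_e²/(π²E) = 3.960×10^3 × 2.912² / (π² × 1.34×10^11) = 2.539×10^-8 m⁴
I_req = 2.539×10^4 mm⁴
Rectangle, weak axis: I_min = h·b³/12 with h = 163 mm fixed  ⇒  b = (12I/h)^(1/3) = 12.3 mm

b ≈ 12.3 mm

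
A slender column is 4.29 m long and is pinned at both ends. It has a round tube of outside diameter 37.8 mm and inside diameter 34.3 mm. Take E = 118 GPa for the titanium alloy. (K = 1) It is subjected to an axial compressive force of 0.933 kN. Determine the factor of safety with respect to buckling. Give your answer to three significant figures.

d_o = 37.8 mm, d_i = 34.3 mm
I = π(d_o⁴ − d_i⁴)/64 = π(37.8⁴ − 34.30⁴)/64 = 3.227×10^4 mm⁴
I = 3.227×10^4 mm⁴ = 3.227×10^-8 m⁴
Effective length L_e = K·L = 1 × 4.29 = 4.290 m
P_cr = π²EI / L_e² = π² × 118×10⁹ × 3.227×10^-8 / 4.290² = 2.042×10^3 N
Factor of safety n = P_cr / P = 2.0422 / 0.933 = 2.19

n ≈ 2.19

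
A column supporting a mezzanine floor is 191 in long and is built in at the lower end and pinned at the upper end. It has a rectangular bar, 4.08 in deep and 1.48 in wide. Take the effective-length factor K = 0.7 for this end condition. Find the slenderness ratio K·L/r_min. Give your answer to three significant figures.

For a rectangle r_min = b/√12 = 1.48/√12 = 0.4272 in
L_e = K·L = 0.7 × 191 = 133.7 in
λ = L_e / r_min = 133.70 / 0.4272 = 313

λ ≈ 313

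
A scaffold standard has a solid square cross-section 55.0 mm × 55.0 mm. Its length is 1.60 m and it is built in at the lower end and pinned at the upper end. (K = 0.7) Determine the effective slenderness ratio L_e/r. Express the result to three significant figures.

λ ≈ 70.5

For a square r = a/√12 = 55.0/√12 = 15.88 mm
L_e = K·L = 0.7 × 1.60 m = 1.120 m = 1120.0 mm
λ = L_e / r_min = 1120.0 / 15.88 = 70.5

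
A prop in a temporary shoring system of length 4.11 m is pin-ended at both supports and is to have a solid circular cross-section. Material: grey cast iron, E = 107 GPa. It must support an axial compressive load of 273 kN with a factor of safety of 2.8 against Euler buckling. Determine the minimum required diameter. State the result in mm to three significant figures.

d ≈ 126 mm

Required P_cr = n·P = 2.8 × 273 = 764.4 kN
L_e = K·L = 1 × 4.11 = 4.110 m
Required I = P_cr·L_e²/(π²E) = 7.644×10^5 × 4.110² / (π² × 1.07×10^11) = 1.223×10^-5 m⁴
I_req = 1.223×10^7 mm⁴
Solid circle: I = πd⁴/64  ⇒  d = (64I/π)^(1/4) = (64×1.223×10^7/π)^(1/4) = 126 mm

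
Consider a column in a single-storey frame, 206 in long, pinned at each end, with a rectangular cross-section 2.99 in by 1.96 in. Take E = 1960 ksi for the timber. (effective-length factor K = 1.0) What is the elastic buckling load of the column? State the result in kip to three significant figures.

P_cr ≈ 0.855 kip

Buckling occurs about the weak axis: I_min = h·b³/12 with b = 1.96 in (the shorter side).
I_min = 2.99×1.96³/12 = 1.876 in⁴
Effective length L_e = K·L = 1 × 206 = 206.0 in
P_cr = π²EI / L_e² = π² × 1960×10³ × 1.876 / 206.0² = 855.2 lb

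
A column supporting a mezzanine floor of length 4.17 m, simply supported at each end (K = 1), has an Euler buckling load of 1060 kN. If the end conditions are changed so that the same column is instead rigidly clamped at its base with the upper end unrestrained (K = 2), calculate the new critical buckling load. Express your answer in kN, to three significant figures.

P_cr ∝ 1/K², so P_cr,new = P_cr,old × (K_old/K_new)² = 1060 × (1/2)²
= 1060 × 0.2500 = 265 kN

P_cr ≈ 265 kN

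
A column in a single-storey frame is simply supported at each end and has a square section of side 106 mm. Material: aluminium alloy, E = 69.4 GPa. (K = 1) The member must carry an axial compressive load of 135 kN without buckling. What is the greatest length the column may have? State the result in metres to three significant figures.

I = a⁴/12 = 106⁴/12 = 1.052×10^7 mm⁴
I = 1.052×10^-5 m⁴
At the buckling limit P_cr = P = 1.350×10^5 N
From P_cr = π²EI/(K·L)²:  L = (1/K)·√(π²EI/P_cr) = (1/1)·√(π²×6.94×10^10×1.052×10^-5/1.350×10^5)
L = 7.31 m

L_max ≈ 7.31 m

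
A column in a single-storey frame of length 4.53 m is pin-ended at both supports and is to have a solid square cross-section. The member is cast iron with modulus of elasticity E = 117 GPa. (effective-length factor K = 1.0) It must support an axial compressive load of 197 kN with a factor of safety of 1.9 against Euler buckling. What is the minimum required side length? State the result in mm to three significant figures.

a ≈ 94.5 mm

Required P_cr = n·P = 1.9 × 197 = 374.3 kN
L_e = K·L = 1 × 4.53 = 4.530 m
Required I = P_cr·L_e²/(π²E) = 3.743×10^5 × 4.530² / (π² × 1.17×10^11) = 6.652×10^-6 m⁴
I_req = 6.652×10^6 mm⁴
Solid square: I = a⁴/12  ⇒  a = (12I)^(1/4) = (12×6.652×10^6)^(1/4) = 94.5 mm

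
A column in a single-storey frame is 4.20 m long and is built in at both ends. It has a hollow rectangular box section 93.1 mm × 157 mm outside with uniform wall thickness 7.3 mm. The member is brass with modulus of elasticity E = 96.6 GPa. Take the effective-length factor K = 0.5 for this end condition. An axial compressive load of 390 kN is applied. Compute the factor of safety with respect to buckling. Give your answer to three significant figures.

n ≈ 2.67

Inner dimensions: h_i = 157 − 2×7.3 = 142.4 mm, b_i = 93.1 − 2×7.3 = 78.50 mm
Weak-axis I_min = (h_o·b_o³ − h_i·b_i³)/12 with b_o = 93.1, b_i = 78.50 mm (shorter outer/inner sides).
I_min = (157×93.1³ − 142.4×78.50³)/12 = 4.817×10^6 mm⁴
I = 4.817×10^6 mm⁴ = 4.817×10^-6 m⁴
Effective length L_e = K·L = 0.5 × 4.20 = 2.100 m
P_cr = π²EI / L_e² = π² × 96.6×10⁹ × 4.817×10^-6 / 2.100² = 1.041×10^6 N
Factor of safety n = P_cr / P = 1041.5 / 390 = 2.67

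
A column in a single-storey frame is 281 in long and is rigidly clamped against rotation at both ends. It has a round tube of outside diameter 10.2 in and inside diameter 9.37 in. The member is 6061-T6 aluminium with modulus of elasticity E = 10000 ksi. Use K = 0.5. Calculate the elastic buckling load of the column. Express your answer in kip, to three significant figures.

P_cr ≈ 765 kip

d_o = 10.2 in, d_i = 9.37 in
I = π(d_o⁴ − d_i⁴)/64 = π(10.2⁴ − 9.370⁴)/64 = 153.0 in⁴
Effective length L_e = K·L = 0.5 × 281 = 140.5 in
P_cr = π²EI / L_e² = π² × 10000×10³ × 153.0 / 140.5² = 7.647×10^5 lb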